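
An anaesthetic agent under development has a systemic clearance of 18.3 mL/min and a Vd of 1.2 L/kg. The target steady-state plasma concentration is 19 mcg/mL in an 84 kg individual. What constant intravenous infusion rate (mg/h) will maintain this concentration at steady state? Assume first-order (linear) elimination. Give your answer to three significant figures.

Convert clearance: 18.3 mL/min × 60 min/h ÷ 1000 mL/L = 1.098 L/h
R₀ = 1.098 × 19 = 20.86 mg/h

20.9 mg/h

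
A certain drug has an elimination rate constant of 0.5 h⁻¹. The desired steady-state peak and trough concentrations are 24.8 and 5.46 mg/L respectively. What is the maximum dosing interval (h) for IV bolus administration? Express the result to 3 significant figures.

3.03 h

Between IV bolus doses, concentration decays as C = C₀·e^(−kτ), so C_peak/C_trough = e^(kτ).
τ_max = ln(C_peak/C_trough) / k = ln(24.8/5.46) / 0.5000 = 1.513 / 0.5000 = 3.026 h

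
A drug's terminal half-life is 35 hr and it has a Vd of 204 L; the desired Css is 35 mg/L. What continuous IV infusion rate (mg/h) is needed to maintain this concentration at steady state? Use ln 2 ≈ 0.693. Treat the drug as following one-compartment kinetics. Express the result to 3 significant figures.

141 mg/h

k = 0.693/35 = 0.01980 h⁻¹, so CL = k·Vd = 0.01980 × 204.0 = 4.039 L/h
Infusion rate = CL × Css = 4.039 × 35 = 141.4 mg/h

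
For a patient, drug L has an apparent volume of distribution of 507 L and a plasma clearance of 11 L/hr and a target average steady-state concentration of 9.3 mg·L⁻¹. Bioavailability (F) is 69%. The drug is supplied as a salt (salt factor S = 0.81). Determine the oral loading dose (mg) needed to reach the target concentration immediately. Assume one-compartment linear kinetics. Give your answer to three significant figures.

8440 mg

Loading dose depends on Vd (not clearance): it fills the distribution volume.
LD = Vd × C / F / S = 507.0 × 9.300 / 0.69 / 0.81 = 8436 mg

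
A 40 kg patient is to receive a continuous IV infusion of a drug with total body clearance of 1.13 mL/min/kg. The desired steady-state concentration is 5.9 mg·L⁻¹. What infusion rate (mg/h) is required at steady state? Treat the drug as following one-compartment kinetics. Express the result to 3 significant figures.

CL = 1.13 mL/min/kg × 40 kg = 45.20 mL/min = 45.20 × 60/1000 = 2.712 L/h
R₀ = 2.712 × 5.9 = 16.00 mg/h

16.0 mg/h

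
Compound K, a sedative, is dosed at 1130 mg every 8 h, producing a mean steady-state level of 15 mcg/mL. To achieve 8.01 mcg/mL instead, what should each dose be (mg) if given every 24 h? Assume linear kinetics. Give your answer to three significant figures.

1810 mg

With linear kinetics, Css is proportional to dose rate (D/τ) at fixed clearance.
D₂ = D₁ × (Css,target / Css,current) × (τ₂/τ₁) = 1130 × (8.01/15) × (24/8) = 1810 mg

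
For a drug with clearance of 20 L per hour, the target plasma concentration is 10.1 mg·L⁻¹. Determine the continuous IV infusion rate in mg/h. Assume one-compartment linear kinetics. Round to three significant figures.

At steady state, infusion rate equals elimination rate: rate in = CL × Css.
Rate = CL × Css = 20.00 × 10.1 = 202.0 mg/h

202 mg/h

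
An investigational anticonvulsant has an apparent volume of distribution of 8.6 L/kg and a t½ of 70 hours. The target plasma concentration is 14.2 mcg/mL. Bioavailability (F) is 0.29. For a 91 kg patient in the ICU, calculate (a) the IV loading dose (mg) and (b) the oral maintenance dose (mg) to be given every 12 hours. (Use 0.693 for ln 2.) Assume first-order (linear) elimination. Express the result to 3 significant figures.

(a) 11100 mg; (b) 4550 mg

Vd(total) = 91 kg × 8.6 L/kg = 782.6 L
LD = Vd × C = 782.6 × 14.2 = 11110 mg
CL = 0.693 × Vd / t½ = 0.693 × 782.6 / 70 = 7.748 L/h
D = CL × Css × τ / F = 7.748 × 14.2 × 12 / 0.29 = 4553 mg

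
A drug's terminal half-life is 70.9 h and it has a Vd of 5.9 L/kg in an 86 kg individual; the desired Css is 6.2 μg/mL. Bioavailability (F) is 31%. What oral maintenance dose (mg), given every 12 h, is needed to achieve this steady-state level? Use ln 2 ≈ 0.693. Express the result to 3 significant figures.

1190 mg

Vd(total) = 86 kg × 5.9 L/kg = 507.4 L
CL = ln 2 · Vd / t½ = 0.693 × 507.4 / 70.9 = 4.959 L/h
D = CL × Css × τ / F = 4.959 × 6.2 × 12 / 0.31 = 1190 mg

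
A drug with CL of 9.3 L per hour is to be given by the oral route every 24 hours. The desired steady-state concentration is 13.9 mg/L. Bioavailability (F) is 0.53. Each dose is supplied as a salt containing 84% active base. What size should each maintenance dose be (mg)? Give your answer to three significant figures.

6970 mg

At steady state, dose per interval replaces the amount cleared in that interval: F·S·D/τ = CL·Css.
D = CL × Css × τ / F / S = 9.300 × 13.9 × 24 / 0.53 / 0.84 = 6969 mg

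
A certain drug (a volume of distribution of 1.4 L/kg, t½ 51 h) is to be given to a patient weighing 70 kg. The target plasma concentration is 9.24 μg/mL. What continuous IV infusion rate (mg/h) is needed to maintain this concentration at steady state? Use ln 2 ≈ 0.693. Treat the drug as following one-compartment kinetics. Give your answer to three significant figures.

12.3 mg/h

Total Vd = 1.4 × 70 = 98.00 L
CL = ln 2 · Vd / t½ = 0.693 × 98.00 / 51 = 1.332 L/h
Infusion rate = CL × Css = 1.332 × 9.24 = 12.31 mg/h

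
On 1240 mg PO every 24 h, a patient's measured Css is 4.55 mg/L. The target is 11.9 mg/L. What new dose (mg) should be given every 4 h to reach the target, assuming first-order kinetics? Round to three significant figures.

For first-order elimination, Css ∝ F·D/(CL·τ); F and CL are unchanged, so Css ∝ D/τ.
D₂ = D₁ × (Css,target / Css,current) × (τ₂/τ₁) = 1240 × (11.9/4.55) × (4/24) = 540.5 mg

541 mg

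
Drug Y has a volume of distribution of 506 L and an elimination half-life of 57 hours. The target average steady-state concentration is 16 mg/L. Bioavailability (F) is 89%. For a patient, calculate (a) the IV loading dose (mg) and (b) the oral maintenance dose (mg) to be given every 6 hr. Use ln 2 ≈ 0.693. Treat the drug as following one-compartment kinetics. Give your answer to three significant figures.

(a) 8100 mg; (b) 664 mg

LD = Vd × C = 506.0 × 16 = 8096 mg
CL = 0.693 × Vd / t½ = 0.693 × 506.0 / 57 = 6.152 L/h
D = CL × Css × τ / F = 6.152 × 16 × 6 / 0.89 = 663.6 mg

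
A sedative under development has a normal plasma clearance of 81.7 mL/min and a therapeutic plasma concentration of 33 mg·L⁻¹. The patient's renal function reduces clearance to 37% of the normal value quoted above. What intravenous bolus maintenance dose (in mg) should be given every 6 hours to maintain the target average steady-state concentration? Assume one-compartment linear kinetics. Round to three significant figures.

359 mg

Convert clearance: 81.7 mL/min × 60 min/h ÷ 1000 mL/L = 4.902 L/h
Patient clearance = 0.37 × 4.902 = 1.814 L/h
D = CL × Css × τ = 1.814 × 33 × 6 = 359.2 mg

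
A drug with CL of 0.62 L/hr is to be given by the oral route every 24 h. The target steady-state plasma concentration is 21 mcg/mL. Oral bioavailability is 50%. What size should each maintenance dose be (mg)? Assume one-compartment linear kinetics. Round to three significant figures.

625 mg

At steady state, dose per interval replaces the amount cleared in that interval: F·D/τ = CL·Css.
D = CL × Css × τ / F = 0.6200 × 21 × 24 / 0.5 = 625.0 mg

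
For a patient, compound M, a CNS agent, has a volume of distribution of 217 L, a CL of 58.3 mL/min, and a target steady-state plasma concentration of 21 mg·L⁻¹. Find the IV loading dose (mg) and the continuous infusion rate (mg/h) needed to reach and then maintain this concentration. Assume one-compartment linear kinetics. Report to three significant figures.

(a) 4560 mg; (b) 73.5 mg/h

Loading dose = Vd × C = 217.0 × 21 = 4557 mg
Convert clearance: 58.3 mL/min × 60 min/h ÷ 1000 mL/L = 3.498 L/h
Maintenance infusion rate = CL × Css = 3.498 × 21 = 73.46 mg/h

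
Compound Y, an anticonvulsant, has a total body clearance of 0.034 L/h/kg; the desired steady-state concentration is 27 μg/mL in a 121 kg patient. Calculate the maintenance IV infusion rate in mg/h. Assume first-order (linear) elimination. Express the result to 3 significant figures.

111 mg/h

CL = 0.034 L/h/kg × 121 kg = 4.114 L/h
At steady state, infusion rate equals elimination rate: rate in = CL × Css.
Infusion rate = CL · Css = 4.114 L/h × 27 mg/L = 111.1 mg/h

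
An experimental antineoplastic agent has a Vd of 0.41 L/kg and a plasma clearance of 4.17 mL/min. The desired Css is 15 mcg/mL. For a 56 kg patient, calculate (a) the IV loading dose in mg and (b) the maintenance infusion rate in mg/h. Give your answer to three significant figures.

Total Vd = 0.41 × 56 = 22.96 L
Loading dose = Vd × C = 22.96 × 15 = 344.4 mg
CL = 4.17 mL/min = 4.17 × 0.06 = 0.2502 L/h
Maintenance infusion rate = CL × Css = 0.2502 × 15 = 3.753 mg/h

(a) 344 mg; (b) 3.75 mg/h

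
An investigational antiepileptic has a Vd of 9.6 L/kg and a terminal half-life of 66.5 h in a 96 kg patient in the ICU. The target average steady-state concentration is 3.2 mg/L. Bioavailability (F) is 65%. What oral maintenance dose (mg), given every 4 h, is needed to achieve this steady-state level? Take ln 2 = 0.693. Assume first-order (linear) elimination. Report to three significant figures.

189 mg

Total Vd = 9.6 × 96 = 921.6 L
k = 0.693/66.5 = 0.01042 h⁻¹, so CL = k·Vd = 0.01042 × 921.6 = 9.603 L/h
D = CL × Css × τ / F = 9.603 × 3.2 × 4 / 0.65 = 189.1 mg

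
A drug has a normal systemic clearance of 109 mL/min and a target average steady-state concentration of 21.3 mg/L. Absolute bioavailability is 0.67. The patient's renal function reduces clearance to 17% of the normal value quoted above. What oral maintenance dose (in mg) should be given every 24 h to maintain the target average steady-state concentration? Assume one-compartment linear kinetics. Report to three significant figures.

CL = 109 mL/min × 60/1000 = 6.540 L/h
Patient clearance = 0.17 × 6.540 = 1.112 L/h
D = CL × Css × τ / F = 1.112 × 21.3 × 24 / 0.67 = 848.4 mg

848 mg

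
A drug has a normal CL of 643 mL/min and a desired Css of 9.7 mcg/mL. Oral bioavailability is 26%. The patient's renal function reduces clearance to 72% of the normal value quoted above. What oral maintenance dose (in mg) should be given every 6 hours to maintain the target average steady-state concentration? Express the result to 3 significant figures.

CL = 643 mL/min = 643 × 0.06 = 38.58 L/h
Patient clearance = 0.72 × 38.58 = 27.78 L/h
At steady state, dose per interval replaces the amount cleared in that interval: F·D/τ = CL·Css.
D = CL × Css × τ / F = 27.78 × 9.7 × 6 / 0.26 = 6218 mg

6220 mg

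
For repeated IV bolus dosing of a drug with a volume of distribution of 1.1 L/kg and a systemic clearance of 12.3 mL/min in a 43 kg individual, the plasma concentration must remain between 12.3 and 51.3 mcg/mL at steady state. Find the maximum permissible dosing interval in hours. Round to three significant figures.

91.5 h

Total Vd = 1.1 × 43 = 47.30 L
CL = 12.3 mL/min = 12.3 × 0.06 = 0.7380 L/h
k = CL / Vd = 0.7380 / 47.30 = 0.01560 h⁻¹
Between IV bolus doses, concentration decays as C = C₀·e^(−kτ), so C_peak/C_trough = e^(kτ).
τ_max = ln(C_peak/C_trough) / k = ln(51.3/12.3) / 0.01560 = 1.428 / 0.01560 = 91.54 h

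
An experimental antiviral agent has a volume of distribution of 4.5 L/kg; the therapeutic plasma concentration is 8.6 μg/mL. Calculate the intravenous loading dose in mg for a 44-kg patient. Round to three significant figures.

1700 mg

Vd(total) = 44 kg × 4.5 L/kg = 198.0 L
LD = Vd × C = 198.0 × 8.600 = 1703 mg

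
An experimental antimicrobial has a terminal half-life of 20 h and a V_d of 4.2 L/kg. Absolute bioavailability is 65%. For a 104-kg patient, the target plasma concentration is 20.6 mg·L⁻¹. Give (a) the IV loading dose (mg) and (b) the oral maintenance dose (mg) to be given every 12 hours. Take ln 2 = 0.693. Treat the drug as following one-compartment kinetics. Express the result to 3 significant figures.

Vd = 4.2 L/kg × 104 kg = 436.8 L
LD = Vd × C = 436.8 × 20.6 = 8998 mg
CL = 0.693 × Vd / t½ = 0.693 × 436.8 / 20 = 15.14 L/h
D = CL × Css × τ / F = 15.14 × 20.6 × 12 / 0.65 = 5758 mg

(a) 9000 mg; (b) 5760 mg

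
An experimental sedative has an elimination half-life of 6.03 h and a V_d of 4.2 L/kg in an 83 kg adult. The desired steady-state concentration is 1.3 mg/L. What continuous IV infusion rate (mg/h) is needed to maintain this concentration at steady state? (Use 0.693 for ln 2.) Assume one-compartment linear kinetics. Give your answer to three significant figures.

52.1 mg/h

Vd(total) = 83 kg × 4.2 L/kg = 348.6 L
k = 0.693/6.03 = 0.1149 h⁻¹, so CL = k·Vd = 0.1149 × 348.6 = 40.05 L/h
Infusion rate = CL × Css = 40.05 × 1.3 = 52.07 mg/h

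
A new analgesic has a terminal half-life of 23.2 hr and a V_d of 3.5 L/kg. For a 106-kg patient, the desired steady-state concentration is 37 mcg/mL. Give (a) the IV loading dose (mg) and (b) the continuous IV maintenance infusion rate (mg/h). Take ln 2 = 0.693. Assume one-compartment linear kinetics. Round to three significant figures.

(a) 13700 mg; (b) 410 mg/h

Total Vd = 3.5 × 106 = 371.0 L
LD = Vd × C = 371.0 × 37 = 13730 mg
CL = 0.693 × Vd / t½ = 0.693 × 371.0 / 23.2 = 11.08 L/h
Infusion rate = CL × Css = 11.08 × 37 = 410.0 mg/h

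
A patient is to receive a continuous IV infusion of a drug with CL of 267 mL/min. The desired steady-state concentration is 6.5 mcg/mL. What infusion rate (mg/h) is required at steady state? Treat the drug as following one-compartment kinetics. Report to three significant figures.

104 mg/h

Convert clearance: 267 mL/min × 60 min/h ÷ 1000 mL/L = 16.02 L/h
At steady state, infusion rate equals elimination rate: rate in = CL × Css.
R₀ = 16.02 × 6.5 = 104.1 mg/h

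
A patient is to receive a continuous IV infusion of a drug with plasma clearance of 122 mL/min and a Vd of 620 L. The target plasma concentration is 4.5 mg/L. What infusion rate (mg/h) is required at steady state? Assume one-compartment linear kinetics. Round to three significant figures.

32.9 mg/h

CL = 122 mL/min × 60/1000 = 7.320 L/h
Vd does not affect the maintenance rate; only clearance governs steady-state input.
Infusion rate = CL · Css = 7.320 L/h × 4.5 mg/L = 32.94 mg/h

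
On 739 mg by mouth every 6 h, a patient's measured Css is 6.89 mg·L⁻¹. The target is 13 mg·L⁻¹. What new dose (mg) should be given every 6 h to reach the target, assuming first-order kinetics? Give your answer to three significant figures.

1390 mg

For first-order elimination, Css ∝ F·D/(CL·τ); F and CL are unchanged, so Css ∝ D/τ.
D₂ = D₁ × (Css,target / Css,current) = 739 × 13/6.89 = 1394 mg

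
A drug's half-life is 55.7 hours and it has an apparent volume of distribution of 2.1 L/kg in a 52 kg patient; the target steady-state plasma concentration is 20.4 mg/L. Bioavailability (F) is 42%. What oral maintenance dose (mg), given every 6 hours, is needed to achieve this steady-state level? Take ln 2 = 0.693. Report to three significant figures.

Total Vd = 2.1 × 52 = 109.2 L
CL = ln 2 · Vd / t½ = 0.693 × 109.2 / 55.7 = 1.359 L/h
D = CL × Css × τ / F = 1.359 × 20.4 × 6 / 0.42 = 396.1 mg

396 mg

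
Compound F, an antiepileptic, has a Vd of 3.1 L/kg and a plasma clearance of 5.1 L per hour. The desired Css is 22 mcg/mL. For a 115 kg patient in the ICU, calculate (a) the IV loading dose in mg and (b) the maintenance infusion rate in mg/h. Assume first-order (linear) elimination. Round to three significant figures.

Total Vd = 3.1 × 115 = 356.5 L
Loading dose = Vd × C = 356.5 × 22 = 7843 mg
Maintenance: replace elimination → rate = CL × Css = 5.100 × 22 = 112.2 mg/h

(a) 7840 mg; (b) 112 mg/h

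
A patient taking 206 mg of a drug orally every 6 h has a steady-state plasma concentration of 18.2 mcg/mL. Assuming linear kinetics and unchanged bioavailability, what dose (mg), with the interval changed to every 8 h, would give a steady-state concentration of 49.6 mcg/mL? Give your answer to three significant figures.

749 mg

For first-order elimination, Css ∝ F·D/(CL·τ); F and CL are unchanged, so Css ∝ D/τ.
D₂ = D₁ × (Css,target / Css,current) × (τ₂/τ₁) = 206 × (49.6/18.2) × (8/6) = 748.5 mg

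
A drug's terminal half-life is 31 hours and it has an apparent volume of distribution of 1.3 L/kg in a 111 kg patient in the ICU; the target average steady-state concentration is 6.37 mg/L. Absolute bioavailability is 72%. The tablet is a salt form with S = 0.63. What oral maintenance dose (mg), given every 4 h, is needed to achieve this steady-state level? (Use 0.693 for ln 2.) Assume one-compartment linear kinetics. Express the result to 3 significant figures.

181 mg

Vd = 1.3 L/kg × 111 kg = 144.3 L
k = 0.693/31 = 0.02235 h⁻¹, so CL = k·Vd = 0.02235 × 144.3 = 3.225 L/h
D = CL × Css × τ / F / S = 3.225 × 6.37 × 4 / 0.72 / 0.63 = 181.2 mg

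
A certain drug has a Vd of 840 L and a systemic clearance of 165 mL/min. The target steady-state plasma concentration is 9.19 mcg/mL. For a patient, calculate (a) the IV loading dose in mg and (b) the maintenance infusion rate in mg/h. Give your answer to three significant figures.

Loading dose = Vd × C = 840.0 × 9.19 = 7720 mg
Convert clearance: 165 mL/min × 60 min/h ÷ 1000 mL/L = 9.900 L/h
Maintenance infusion rate = CL × Css = 9.900 × 9.19 = 90.98 mg/h

(a) 7720 mg; (b) 91.0 mg/h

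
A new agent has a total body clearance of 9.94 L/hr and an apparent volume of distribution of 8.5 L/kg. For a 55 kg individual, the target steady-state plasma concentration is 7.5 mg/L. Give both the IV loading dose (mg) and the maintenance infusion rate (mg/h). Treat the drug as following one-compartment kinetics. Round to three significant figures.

Vd(total) = 55 kg × 8.5 L/kg = 467.5 L
Loading: fill Vd to C_target → 467.5 L × 7.5 mg/L = 3506 mg
Infusion rate = 9.940 L/h × 7.5 mg/L = 74.55 mg/h

(a) 3510 mg; (b) 74.6 mg/h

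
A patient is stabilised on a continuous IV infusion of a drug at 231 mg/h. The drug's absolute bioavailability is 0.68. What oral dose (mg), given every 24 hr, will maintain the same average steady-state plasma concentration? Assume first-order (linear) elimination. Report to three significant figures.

To maintain the same Css, the systemic dosing rate must be unchanged: F·D/τ = infusion rate.
D = rate × τ / F = 231 × 24 / 0.68 = 8153 mg

8150 mg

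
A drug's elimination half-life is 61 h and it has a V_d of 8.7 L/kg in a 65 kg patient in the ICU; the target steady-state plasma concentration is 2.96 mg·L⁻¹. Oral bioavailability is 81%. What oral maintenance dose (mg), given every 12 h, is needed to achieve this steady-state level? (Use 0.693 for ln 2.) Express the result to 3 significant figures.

282 mg

Vd(total) = 65 kg × 8.7 L/kg = 565.5 L
CL = 0.693 × Vd / t½ = 0.693 × 565.5 / 61 = 6.424 L/h
D = CL × Css × τ / F = 6.424 × 2.96 × 12 / 0.81 = 281.7 mg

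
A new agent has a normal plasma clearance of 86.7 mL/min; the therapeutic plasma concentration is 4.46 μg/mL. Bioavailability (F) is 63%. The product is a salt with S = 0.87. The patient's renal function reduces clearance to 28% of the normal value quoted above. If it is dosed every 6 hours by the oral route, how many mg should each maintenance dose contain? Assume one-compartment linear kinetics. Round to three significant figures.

71.1 mg

CL = 86.7 mL/min × 60/1000 = 5.202 L/h
Patient clearance = 0.28 × 5.202 = 1.457 L/h
At steady state, dose per interval replaces the amount cleared in that interval: F·S·D/τ = CL·Css.
D = CL × Css × τ / F / S = 1.457 × 4.46 × 6 / 0.63 / 0.87 = 71.14 mg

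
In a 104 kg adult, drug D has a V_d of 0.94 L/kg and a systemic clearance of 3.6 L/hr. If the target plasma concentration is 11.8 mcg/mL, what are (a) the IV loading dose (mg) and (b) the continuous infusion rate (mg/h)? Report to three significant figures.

(a) 1150 mg; (b) 42.5 mg/h

Vd = 0.94 L/kg × 104 kg = 97.76 L
Loading dose = Vd × C = 97.76 × 11.8 = 1154 mg
Infusion rate = 3.600 L/h × 11.8 mg/L = 42.48 mg/h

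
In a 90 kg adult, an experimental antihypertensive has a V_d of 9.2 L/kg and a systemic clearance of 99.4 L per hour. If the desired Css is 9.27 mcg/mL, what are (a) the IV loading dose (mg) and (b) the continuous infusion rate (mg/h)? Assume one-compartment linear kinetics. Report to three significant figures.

(a) 7680 mg; (b) 921 mg/h

Vd(total) = 90 kg × 9.2 L/kg = 828.0 L
Loading: fill Vd to C_target → 828.0 L × 9.27 mg/L = 7676 mg
Maintenance infusion rate = CL × Css = 99.40 × 9.27 = 921.4 mg/h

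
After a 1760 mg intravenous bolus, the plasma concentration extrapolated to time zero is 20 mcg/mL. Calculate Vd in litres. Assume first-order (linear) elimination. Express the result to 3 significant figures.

88.0 L

Immediately after an IV bolus, C₀ = Dose / Vd, so Vd = Dose / C₀.
Vd = 1760 / 20 = 88.00 L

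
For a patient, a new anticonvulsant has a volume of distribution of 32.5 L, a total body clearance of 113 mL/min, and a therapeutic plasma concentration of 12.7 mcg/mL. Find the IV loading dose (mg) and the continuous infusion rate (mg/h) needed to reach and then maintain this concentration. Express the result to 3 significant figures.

(a) 413 mg; (b) 86.1 mg/h

Loading: fill Vd to C_target → 32.50 L × 12.7 mg/L = 412.8 mg
Convert clearance: 113 mL/min × 60 min/h ÷ 1000 mL/L = 6.780 L/h
Maintenance: replace elimination → rate = CL × Css = 6.780 × 12.7 = 86.11 mg/h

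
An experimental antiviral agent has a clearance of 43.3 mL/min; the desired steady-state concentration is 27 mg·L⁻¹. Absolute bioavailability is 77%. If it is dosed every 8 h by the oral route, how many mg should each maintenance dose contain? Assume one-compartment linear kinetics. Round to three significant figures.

CL = 43.3 mL/min = 43.3 × 0.06 = 2.598 L/h
At steady state, dose per interval replaces the amount cleared in that interval: F·D/τ = CL·Css.
D = CL × Css × τ / F = 2.598 × 27 × 8 / 0.77 = 728.8 mg

729 mg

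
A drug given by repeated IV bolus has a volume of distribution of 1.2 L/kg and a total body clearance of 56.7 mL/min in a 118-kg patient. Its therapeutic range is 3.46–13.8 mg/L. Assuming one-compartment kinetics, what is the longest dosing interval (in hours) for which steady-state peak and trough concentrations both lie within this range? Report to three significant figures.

Vd = 1.2 L/kg × 118 kg = 141.6 L
CL = 56.7 mL/min = 56.7 × 0.06 = 3.402 L/h
k = CL / Vd = 3.402 / 141.6 = 0.02403 h⁻¹
Between IV bolus doses, concentration decays as C = C₀·e^(−kτ), so C_peak/C_trough = e^(kτ).
τ_max = ln(C_peak/C_trough) / k = ln(13.8/3.46) / 0.02403 = 1.383 / 0.02403 = 57.55 h

57.6 h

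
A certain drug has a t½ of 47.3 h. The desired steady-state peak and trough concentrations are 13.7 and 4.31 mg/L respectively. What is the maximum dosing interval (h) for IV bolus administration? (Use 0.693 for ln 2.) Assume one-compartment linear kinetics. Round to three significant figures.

k = 0.693 / t½ = 0.693 / 47.3 = 0.01465 h⁻¹
Between IV bolus doses, concentration decays as C = C₀·e^(−kτ), so C_peak/C_trough = e^(kτ).
τ_max = ln(C_peak/C_trough) / k = ln(13.7/4.31) / 0.01465 = 1.156 / 0.01465 = 78.91 h

78.9 h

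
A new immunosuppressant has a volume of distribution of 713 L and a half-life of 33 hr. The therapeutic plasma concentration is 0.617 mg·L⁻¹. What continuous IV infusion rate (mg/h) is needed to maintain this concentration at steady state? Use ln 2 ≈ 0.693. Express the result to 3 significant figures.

9.24 mg/h

CL = ln 2 · Vd / t½ = 0.693 × 713.0 / 33 = 14.97 L/h
Infusion rate = CL × Css = 14.97 × 0.617 = 9.236 mg/h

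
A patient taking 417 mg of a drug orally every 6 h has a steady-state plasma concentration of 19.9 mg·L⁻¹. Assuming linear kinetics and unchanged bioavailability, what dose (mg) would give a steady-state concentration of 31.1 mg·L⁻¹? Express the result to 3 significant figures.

652 mg

With linear kinetics, Css is proportional to dose rate (D/τ) at fixed clearance.
D₂ = D₁ × (Css,target / Css,current) = 417 × 31.1/19.9 = 651.7 mg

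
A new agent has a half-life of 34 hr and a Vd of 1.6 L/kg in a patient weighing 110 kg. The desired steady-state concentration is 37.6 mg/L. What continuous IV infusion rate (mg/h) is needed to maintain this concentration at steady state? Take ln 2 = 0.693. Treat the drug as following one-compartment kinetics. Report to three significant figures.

135 mg/h

Total Vd = 1.6 × 110 = 176.0 L
CL = ln 2 · Vd / t½ = 0.693 × 176.0 / 34 = 3.587 L/h
Infusion rate = CL × Css = 3.587 × 37.6 = 134.9 mg/h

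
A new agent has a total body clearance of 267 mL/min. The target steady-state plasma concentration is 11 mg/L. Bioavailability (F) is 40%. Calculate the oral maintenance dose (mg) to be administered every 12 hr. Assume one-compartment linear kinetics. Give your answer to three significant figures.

CL = 267 mL/min = 267 × 0.06 = 16.02 L/h
D = CL × Css × τ / F = 16.02 × 11 × 12 / 0.4 = 5287 mg

5290 mg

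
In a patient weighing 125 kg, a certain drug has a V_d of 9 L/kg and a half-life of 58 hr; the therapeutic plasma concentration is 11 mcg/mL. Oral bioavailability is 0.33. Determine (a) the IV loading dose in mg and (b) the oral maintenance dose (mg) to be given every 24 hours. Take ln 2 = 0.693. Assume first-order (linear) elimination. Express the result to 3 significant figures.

Total Vd = 9 × 125 = 1125 L
LD = Vd × C = 1125 × 11 = 12380 mg
CL = 0.693 × Vd / t½ = 0.693 × 1125 / 58 = 13.44 L/h
D = CL × Css × τ / F = 13.44 × 11 × 24 / 0.33 = 10750 mg

(a) 12400 mg; (b) 10800 mg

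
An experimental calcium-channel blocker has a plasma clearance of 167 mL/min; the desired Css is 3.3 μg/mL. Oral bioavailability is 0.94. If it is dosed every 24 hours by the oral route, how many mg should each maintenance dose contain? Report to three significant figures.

844 mg

CL = 167 mL/min × 60/1000 = 10.02 L/h
D = CL × Css × τ / F = 10.02 × 3.3 × 24 / 0.94 = 844.2 mg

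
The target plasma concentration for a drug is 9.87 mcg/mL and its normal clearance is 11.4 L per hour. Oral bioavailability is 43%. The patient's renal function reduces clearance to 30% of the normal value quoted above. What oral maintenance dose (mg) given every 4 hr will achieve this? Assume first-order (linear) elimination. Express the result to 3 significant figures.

Patient clearance = 0.3 × 11.40 = 3.420 L/h
At steady state, dose per interval replaces the amount cleared in that interval: F·D/τ = CL·Css.
D = CL × Css × τ / F = 3.420 × 9.87 × 4 / 0.43 = 314.0 mg

314 mg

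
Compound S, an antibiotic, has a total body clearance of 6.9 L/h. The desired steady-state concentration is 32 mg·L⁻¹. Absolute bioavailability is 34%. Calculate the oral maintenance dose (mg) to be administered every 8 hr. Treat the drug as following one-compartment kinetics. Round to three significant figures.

5200 mg

D = CL × Css × τ / F = 6.900 × 32 × 8 / 0.34 = 5195 mg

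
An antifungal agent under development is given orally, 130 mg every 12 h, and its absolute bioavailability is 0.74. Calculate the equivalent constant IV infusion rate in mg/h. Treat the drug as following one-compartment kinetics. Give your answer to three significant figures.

Equivalent systemic input: infusion rate = F·D/τ.
Rate = 0.74 × 130 / 12 = 8.017 mg/h

8.02 mg/h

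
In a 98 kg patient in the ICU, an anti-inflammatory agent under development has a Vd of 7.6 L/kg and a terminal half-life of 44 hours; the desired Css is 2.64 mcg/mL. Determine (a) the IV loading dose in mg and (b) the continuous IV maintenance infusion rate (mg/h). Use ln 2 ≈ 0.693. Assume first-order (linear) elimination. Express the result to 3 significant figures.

Vd(total) = 98 kg × 7.6 L/kg = 744.8 L
LD = Vd × C = 744.8 × 2.64 = 1966 mg
CL = 0.693 × Vd / t½ = 0.693 × 744.8 / 44 = 11.73 L/h
Infusion rate = CL × Css = 11.73 × 2.64 = 30.97 mg/h

(a) 1970 mg; (b) 31.0 mg/h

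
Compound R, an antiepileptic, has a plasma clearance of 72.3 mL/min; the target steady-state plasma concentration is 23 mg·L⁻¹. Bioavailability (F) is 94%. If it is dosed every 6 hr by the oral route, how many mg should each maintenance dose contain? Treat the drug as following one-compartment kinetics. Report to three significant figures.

CL = 72.3 mL/min × 60/1000 = 4.338 L/h
D = CL × Css × τ / F = 4.338 × 23 × 6 / 0.94 = 636.9 mg

637 mg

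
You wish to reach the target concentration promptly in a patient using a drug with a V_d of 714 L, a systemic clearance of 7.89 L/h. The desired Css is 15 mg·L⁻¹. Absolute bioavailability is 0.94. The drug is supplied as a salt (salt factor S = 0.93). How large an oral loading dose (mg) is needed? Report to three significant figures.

12300 mg

LD is governed by Vd — clearance does not enter the loading-dose calculation.
LD = Vd × C / F / S = 714.0 × 15.00 / 0.94 / 0.93 = 12250 mg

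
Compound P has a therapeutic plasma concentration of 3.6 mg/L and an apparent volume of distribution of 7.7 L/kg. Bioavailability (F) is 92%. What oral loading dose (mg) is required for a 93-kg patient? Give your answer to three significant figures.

2800 mg

Total Vd = 7.7 × 93 = 716.1 L
LD = Vd × C / F = 716.1 × 3.600 / 0.92 = 2802 mg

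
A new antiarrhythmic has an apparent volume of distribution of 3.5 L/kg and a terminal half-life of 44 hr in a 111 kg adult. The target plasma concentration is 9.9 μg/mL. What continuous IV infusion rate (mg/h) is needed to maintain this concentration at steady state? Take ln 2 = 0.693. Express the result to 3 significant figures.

Vd(total) = 111 kg × 3.5 L/kg = 388.5 L
CL = ln 2 · Vd / t½ = 0.693 × 388.5 / 44 = 6.119 L/h
Infusion rate = CL × Css = 6.119 × 9.9 = 60.58 mg/h

60.6 mg/h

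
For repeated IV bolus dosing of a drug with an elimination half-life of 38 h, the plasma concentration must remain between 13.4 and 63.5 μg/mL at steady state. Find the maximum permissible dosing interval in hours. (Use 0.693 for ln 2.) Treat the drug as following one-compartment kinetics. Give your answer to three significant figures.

k = 0.693 / t½ = 0.693 / 38 = 0.01824 h⁻¹
Between IV bolus doses, concentration decays as C = C₀·e^(−kτ), so C_peak/C_trough = e^(kτ).
τ_max = ln(C_peak/C_trough) / k = ln(63.5/13.4) / 0.01824 = 1.556 / 0.01824 = 85.31 h

85.3 h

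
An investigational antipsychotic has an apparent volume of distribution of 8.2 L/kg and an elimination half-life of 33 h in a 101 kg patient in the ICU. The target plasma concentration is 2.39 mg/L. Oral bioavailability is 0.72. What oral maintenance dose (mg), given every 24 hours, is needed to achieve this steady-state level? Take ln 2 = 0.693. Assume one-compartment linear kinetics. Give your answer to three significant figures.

1390 mg

Vd = 8.2 L/kg × 101 kg = 828.2 L
CL = ln 2 · Vd / t½ = 0.693 × 828.2 / 33 = 17.39 L/h
D = CL × Css × τ / F = 17.39 × 2.39 × 24 / 0.72 = 1385 mg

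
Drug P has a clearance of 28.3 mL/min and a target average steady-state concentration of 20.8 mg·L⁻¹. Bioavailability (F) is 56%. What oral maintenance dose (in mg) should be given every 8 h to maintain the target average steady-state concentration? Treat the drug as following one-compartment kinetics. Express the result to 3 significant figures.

505 mg

Convert clearance: 28.3 mL/min × 60 min/h ÷ 1000 mL/L = 1.698 L/h
D = CL × Css × τ / F = 1.698 × 20.8 × 8 / 0.56 = 504.5 mg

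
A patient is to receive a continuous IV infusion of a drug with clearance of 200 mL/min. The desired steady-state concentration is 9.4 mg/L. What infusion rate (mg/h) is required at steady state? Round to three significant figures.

113 mg/h

Convert clearance: 200 mL/min × 60 min/h ÷ 1000 mL/L = 12.00 L/h
R₀ = 12.00 × 9.4 = 112.8 mg/h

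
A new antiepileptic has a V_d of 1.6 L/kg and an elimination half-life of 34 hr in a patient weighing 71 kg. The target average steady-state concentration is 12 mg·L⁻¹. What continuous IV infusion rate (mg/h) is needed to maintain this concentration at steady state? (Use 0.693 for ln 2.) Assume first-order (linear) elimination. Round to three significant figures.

Total Vd = 1.6 × 71 = 113.6 L
CL = ln 2 · Vd / t½ = 0.693 × 113.6 / 34 = 2.315 L/h
Infusion rate = CL × Css = 2.315 × 12 = 27.78 mg/h

27.8 mg/h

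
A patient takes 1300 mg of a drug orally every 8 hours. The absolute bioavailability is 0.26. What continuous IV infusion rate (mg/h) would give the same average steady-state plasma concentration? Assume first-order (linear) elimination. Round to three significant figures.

Equivalent systemic input: infusion rate = F·D/τ.
Rate = 0.26 × 1300 / 8 = 42.25 mg/h

42.3 mg/h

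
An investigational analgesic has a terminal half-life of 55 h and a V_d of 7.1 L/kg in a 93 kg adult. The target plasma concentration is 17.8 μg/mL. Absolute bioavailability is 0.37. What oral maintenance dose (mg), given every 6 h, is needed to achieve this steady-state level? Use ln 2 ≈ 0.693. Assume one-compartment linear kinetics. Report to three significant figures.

Total Vd = 7.1 × 93 = 660.3 L
k = 0.693/55 = 0.01260 h⁻¹, so CL = k·Vd = 0.01260 × 660.3 = 8.320 L/h
D = CL × Css × τ / F = 8.320 × 17.8 × 6 / 0.37 = 2402 mg

2400 mg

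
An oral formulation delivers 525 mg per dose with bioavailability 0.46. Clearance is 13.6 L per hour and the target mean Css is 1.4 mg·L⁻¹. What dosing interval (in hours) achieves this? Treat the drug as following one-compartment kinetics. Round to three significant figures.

F·D/τ = CL·Css → τ = F·D / (CL·Css).
τ = 0.46 × 525 / (13.6 × 1.4) = 12.68 h

12.7 h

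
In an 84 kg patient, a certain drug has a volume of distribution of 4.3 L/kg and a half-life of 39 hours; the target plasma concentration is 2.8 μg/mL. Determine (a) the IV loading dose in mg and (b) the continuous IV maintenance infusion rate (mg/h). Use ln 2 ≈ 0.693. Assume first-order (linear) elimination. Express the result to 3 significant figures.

Vd(total) = 84 kg × 4.3 L/kg = 361.2 L
LD = Vd × C = 361.2 × 2.8 = 1011 mg
CL = 0.693 × Vd / t½ = 0.693 × 361.2 / 39 = 6.418 L/h
Infusion rate = CL × Css = 6.418 × 2.8 = 17.97 mg/h

(a) 1010 mg; (b) 18.0 mg/h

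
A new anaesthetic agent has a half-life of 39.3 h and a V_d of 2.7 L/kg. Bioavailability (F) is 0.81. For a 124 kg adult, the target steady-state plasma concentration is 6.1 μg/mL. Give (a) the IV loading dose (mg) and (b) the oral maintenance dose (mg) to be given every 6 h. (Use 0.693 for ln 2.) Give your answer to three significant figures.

(a) 2040 mg; (b) 267 mg

Vd(total) = 124 kg × 2.7 L/kg = 334.8 L
LD = Vd × C = 334.8 × 6.1 = 2042 mg
CL = 0.693 × Vd / t½ = 0.693 × 334.8 / 39.3 = 5.904 L/h
D = CL × Css × τ / F = 5.904 × 6.1 × 6 / 0.81 = 266.8 mg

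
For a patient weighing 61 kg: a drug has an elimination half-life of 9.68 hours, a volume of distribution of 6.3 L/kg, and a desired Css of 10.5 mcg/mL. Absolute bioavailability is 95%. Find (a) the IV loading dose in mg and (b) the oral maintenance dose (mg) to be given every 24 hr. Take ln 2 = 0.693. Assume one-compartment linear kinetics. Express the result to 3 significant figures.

(a) 4040 mg; (b) 7300 mg

Vd = 6.3 L/kg × 61 kg = 384.3 L
LD = Vd × C = 384.3 × 10.5 = 4035 mg
CL = 0.693 × Vd / t½ = 0.693 × 384.3 / 9.68 = 27.51 L/h
D = CL × Css × τ / F = 27.51 × 10.5 × 24 / 0.95 = 7297 mg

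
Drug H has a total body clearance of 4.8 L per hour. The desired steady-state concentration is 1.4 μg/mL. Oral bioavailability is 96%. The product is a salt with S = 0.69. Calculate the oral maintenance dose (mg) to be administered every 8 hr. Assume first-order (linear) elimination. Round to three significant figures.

D = CL × Css × τ / F / S = 4.800 × 1.4 × 8 / 0.96 / 0.69 = 81.16 mg

81.2 mg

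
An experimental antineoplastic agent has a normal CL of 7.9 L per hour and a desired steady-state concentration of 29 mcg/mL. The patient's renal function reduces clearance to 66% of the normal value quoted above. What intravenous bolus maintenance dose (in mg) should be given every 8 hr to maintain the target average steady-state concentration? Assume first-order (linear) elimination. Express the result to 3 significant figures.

1210 mg

Patient clearance = 0.66 × 7.900 = 5.214 L/h
At steady state, dose per interval replaces the amount cleared in that interval: D/τ = CL·Css.
D = CL × Css × τ = 5.214 × 29 × 8 = 1210 mg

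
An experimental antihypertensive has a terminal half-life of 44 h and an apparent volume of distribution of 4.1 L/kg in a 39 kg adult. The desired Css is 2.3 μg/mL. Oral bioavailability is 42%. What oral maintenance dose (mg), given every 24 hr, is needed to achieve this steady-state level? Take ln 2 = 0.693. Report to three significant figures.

331 mg

Vd(total) = 39 kg × 4.1 L/kg = 159.9 L
CL = 0.693 × Vd / t½ = 0.693 × 159.9 / 44 = 2.518 L/h
D = CL × Css × τ / F = 2.518 × 2.3 × 24 / 0.42 = 330.9 mg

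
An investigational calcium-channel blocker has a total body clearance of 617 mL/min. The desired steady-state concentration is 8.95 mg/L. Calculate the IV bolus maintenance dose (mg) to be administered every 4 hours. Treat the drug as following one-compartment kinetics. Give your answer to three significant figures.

CL = 617 mL/min = 617 × 0.06 = 37.02 L/h
D = CL × Css × τ = 37.02 × 8.95 × 4 = 1325 mg

1330 mg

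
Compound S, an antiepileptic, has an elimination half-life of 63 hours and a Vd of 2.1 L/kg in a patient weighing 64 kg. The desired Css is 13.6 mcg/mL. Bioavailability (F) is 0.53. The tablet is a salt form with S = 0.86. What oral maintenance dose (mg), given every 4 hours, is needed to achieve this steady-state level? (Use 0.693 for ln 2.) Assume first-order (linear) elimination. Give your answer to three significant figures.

Vd = 2.1 L/kg × 64 kg = 134.4 L
CL = 0.693 × Vd / t½ = 0.693 × 134.4 / 63 = 1.478 L/h
D = CL × Css × τ / F / S = 1.478 × 13.6 × 4 / 0.53 / 0.86 = 176.4 mg

176 mg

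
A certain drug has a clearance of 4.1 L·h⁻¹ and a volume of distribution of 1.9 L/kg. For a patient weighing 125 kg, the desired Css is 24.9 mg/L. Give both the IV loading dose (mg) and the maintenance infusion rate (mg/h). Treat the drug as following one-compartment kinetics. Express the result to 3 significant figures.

(a) 5910 mg; (b) 102 mg/h

Vd = 1.9 L/kg × 125 kg = 237.5 L
LD = Vd · C_target = 237.5 × 24.9 = 5914 mg
Maintenance infusion rate = CL × Css = 4.100 × 24.9 = 102.1 mg/h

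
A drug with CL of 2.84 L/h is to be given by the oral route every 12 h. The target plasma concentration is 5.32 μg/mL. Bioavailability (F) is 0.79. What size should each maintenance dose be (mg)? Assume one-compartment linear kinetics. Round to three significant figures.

230 mg

D = CL × Css × τ / F = 2.840 × 5.32 × 12 / 0.79 = 229.5 mg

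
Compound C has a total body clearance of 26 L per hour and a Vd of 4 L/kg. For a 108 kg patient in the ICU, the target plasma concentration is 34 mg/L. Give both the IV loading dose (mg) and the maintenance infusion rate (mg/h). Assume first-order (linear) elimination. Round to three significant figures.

Vd(total) = 108 kg × 4 L/kg = 432.0 L
Loading dose = Vd × C = 432.0 × 34 = 14690 mg
Infusion rate = 26.00 L/h × 34 mg/L = 884.0 mg/h

(a) 14700 mg; (b) 884 mg/h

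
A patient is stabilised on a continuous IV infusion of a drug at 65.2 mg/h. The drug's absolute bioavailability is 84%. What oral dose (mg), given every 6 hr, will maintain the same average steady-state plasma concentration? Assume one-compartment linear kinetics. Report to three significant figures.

To maintain the same Css, the systemic dosing rate must be unchanged: F·D/τ = infusion rate.
D = rate × τ / F = 65.2 × 6 / 0.84 = 465.7 mg

466 mg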